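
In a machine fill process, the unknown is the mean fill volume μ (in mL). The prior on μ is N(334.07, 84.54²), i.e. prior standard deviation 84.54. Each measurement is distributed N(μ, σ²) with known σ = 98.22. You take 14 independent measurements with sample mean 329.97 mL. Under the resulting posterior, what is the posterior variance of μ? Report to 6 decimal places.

For Normal data with known variance σ², a Normal(μ₀, σ₀²) prior on μ is conjugate. Posterior precision = 1/σ₀² + n/σ²; posterior mean is the precision-weighted average of μ₀ and x̄.
σ₀² = 84.54² = 7147.0116, σ² = 98.22² = 9647.1684; σ² + n·σ₀² = 9647.1684 + 14·7147.0116 = 109705.3308.
Posterior precision = 1/σ₀² + n/σ² = 1/7147.0116 + 14/9647.1684 = (σ² + n·σ₀²)/(σ₀²σ²) = 109705.3308/(7147.0116·9647.1684); posterior variance σₙ² = σ₀²σ²/(σ² + n·σ₀²) = 7147.0116·9647.1684/109705.3308 = 628.487458.

628.487458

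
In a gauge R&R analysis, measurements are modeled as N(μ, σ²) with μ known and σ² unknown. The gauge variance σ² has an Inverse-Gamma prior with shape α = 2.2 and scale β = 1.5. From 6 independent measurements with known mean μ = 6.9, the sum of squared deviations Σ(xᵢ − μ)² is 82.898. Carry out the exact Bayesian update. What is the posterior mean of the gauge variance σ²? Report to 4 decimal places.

With known mean μ and an Inverse-Gamma(α, β) prior on σ², the Normal likelihood is conjugate: posterior is Inv-Gamma(α + n/2, β + Σ(xᵢ−μ)²/2).
Posterior: Inv-Gamma(2.2 + 6/2, 1.5 + 82.898/2) = Inv-Gamma(5.20, 42.9490).
E[σ²|data] = β/(α−1) = 42.9490/4.20 = 10.2260.

10.2260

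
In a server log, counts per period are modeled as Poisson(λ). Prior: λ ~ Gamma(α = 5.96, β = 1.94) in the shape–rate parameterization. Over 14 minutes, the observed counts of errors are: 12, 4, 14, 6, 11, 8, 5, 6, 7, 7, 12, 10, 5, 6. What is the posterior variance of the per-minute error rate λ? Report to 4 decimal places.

With a Gamma(shape α, rate β) prior, the Poisson likelihood is conjugate: the posterior is Gamma(α + ΣXᵢ, β + n).
Sum of counts S = 113 over n = 14 minutes.
Posterior: Gamma(α+S, β+n) = Gamma(5.96+113, 1.94+14) = Gamma(118.96, 15.94).
Var = α/β² = 118.96/15.94² = 0.4682.

0.4682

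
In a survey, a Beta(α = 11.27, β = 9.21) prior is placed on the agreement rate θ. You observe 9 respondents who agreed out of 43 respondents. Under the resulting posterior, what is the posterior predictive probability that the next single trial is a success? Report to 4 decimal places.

0.3193

The Beta prior is conjugate to a Binomial/Bernoulli likelihood; the update adds successes to α and failures to β.
Posterior: Beta(α+k, β+n−k) = Beta(11.27+9, 9.21+34) = Beta(20.27, 43.21).
For a single future Bernoulli trial, P(success | data) = α/(α+β) = 0.3193.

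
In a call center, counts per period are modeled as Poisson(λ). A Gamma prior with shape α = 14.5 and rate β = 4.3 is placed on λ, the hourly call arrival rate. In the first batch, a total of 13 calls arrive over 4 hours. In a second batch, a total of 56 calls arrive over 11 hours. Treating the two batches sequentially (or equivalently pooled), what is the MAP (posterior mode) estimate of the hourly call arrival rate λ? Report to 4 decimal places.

4.2746

With a Gamma(shape α, rate β) prior, the Poisson likelihood is conjugate: the posterior is Gamma(α + ΣXᵢ, β + n).
After batch 1: Gamma(α+S, β+n) = Gamma(14.5+13, 4.3+4) = Gamma(27.5, 8.3).
After batch 2: Gamma(α+S, β+n) = Gamma(27.5+56, 8.3+11) = Gamma(83.5, 19.3).
Mode of Gamma(α,β) for α≥1 is (α−1)/β = 82.5/19.3 = 4.2746.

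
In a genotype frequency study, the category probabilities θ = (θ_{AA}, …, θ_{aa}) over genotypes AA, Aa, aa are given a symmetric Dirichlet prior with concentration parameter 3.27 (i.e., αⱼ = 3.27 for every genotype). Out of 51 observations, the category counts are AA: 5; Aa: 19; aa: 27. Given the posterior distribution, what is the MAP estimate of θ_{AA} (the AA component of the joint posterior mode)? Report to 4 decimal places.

0.1258

The Dirichlet prior is conjugate to the Multinomial likelihood: each posterior αⱼ = prior αⱼ + observed count nⱼ.
Posterior concentration: (8.27, 22.27, 30.27), total = 60.81.
Joint mode component: (α_{AA}−1)/(Σα−K) = 7.27/57.81 = 0.1258.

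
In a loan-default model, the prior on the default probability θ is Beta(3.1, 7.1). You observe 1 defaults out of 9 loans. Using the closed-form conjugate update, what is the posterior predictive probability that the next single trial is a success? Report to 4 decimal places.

The Beta prior is conjugate to a Binomial/Bernoulli likelihood; the update adds successes to α and failures to β.
Posterior: Beta(α+k, β+n−k) = Beta(3.1+1, 7.1+8) = Beta(4.1, 15.1).
For a single future Bernoulli trial, P(success | data) = α/(α+β) = 0.2135.

0.2135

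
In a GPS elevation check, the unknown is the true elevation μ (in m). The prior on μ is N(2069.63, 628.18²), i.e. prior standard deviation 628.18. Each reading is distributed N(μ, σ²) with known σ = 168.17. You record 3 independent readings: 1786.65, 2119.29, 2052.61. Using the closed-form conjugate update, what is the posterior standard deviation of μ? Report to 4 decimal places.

95.9536

For Normal data with known variance σ², a Normal(μ₀, σ₀²) prior on μ is conjugate. Posterior precision = 1/σ₀² + n/σ²; posterior mean is the precision-weighted average of μ₀ and x̄.
σ₀² = 628.18² = 394610.1124, σ² = 168.17² = 28281.1489; σ² + n·σ₀² = 28281.1489 + 3·394610.1124 = 1212111.4861.
Posterior precision = 1/σ₀² + n/σ² = 1/394610.1124 + 3/28281.1489 = (σ² + n·σ₀²)/(σ₀²σ²) = 1212111.4861/(394610.1124·28281.1489); posterior variance σₙ² = σ₀²σ²/(σ² + n·σ₀²) = 394610.1124·28281.1489/1212111.4861 = 9207.096438.
Posterior SD = √σₙ² = √(394610.1124·28281.1489/1212111.4861) = 95.9536.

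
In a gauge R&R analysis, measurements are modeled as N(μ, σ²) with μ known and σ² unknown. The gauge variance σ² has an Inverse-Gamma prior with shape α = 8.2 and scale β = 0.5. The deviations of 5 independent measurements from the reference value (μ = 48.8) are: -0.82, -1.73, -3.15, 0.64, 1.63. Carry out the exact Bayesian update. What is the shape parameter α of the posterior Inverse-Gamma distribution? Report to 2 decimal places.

With known mean μ and an Inverse-Gamma(α, β) prior on σ², the Normal likelihood is conjugate: posterior is Inv-Gamma(α + n/2, β + Σ(xᵢ−μ)²/2).
Σ(xᵢ−μ)² = (-0.82)² + (-1.73)² + (-3.15)² + (0.64)² + (1.63)² = 16.6543.
Posterior: Inv-Gamma(8.2 + 5/2, 0.5 + 16.6543/2) = Inv-Gamma(10.70, 8.82715).
Posterior α = 10.70.

10.70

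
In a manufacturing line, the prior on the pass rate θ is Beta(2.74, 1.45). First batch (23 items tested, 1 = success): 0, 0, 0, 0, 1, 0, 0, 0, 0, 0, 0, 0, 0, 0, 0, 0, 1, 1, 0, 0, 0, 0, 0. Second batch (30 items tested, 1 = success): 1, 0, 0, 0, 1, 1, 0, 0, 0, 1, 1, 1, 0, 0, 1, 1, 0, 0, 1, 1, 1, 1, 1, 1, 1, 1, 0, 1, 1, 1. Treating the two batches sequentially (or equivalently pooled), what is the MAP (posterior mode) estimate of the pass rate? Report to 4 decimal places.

0.4302

The Beta prior is conjugate to a Binomial/Bernoulli likelihood; the update adds successes to α and failures to β.
After batch 1: Beta(2.74+3, 1.45+20) = Beta(5.74, 21.45).
After batch 2: Beta(5.74+19, 21.45+11) = Beta(24.74, 32.45).
Mode of Beta(a,b) for a,b>1 is (a−1)/(a+b−2) = 23.74/55.19 = 0.4302.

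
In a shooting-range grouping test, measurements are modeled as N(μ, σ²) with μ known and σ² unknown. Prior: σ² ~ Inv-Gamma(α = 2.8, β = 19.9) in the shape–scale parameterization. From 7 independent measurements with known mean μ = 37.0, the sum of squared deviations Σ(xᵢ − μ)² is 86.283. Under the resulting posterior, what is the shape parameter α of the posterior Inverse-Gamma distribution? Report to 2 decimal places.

6.30

With known mean μ and an Inverse-Gamma(α, β) prior on σ², the Normal likelihood is conjugate: posterior is Inv-Gamma(α + n/2, β + Σ(xᵢ−μ)²/2).
Posterior: Inv-Gamma(2.8 + 7/2, 19.9 + 86.283/2) = Inv-Gamma(6.30, 63.0415).
Posterior α = 6.30.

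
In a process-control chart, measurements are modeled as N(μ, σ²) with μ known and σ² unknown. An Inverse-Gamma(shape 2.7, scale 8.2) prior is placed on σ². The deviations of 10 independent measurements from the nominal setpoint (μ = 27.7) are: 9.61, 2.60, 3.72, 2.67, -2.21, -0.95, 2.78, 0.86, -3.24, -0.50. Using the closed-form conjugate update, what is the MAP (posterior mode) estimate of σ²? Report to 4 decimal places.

With known mean μ and an Inverse-Gamma(α, β) prior on σ², the Normal likelihood is conjugate: posterior is Inv-Gamma(α + n/2, β + Σ(xᵢ−μ)²/2).
Σ(xᵢ−μ)² = (9.61)² + (2.60)² + (3.72)² + (2.67)² + (-2.21)² + (-0.95)² + (2.78)² + (0.86)² + (-3.24)² + (-0.50)² = 145.0816.
Posterior: Inv-Gamma(2.7 + 10/2, 8.2 + 145.0816/2) = Inv-Gamma(7.70, 80.74080).
Mode = β/(α+1) = 80.74080/8.70 = 9.2806.

9.2806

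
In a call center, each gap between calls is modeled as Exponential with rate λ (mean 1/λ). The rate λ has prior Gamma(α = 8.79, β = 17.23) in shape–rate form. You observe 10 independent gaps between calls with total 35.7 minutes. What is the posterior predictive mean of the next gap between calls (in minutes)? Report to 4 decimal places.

With a Gamma(shape α, rate β) prior on the exponential rate λ, the posterior after n observations with total T = Σxᵢ is Gamma(α+n, β+T).
Posterior: Gamma(8.79+10, 17.23+35.7) = Gamma(18.79, 52.93).
The predictive distribution for the next observation is Lomax; its mean is β/(α−1) = 52.93/17.79 = 2.9753.

2.9753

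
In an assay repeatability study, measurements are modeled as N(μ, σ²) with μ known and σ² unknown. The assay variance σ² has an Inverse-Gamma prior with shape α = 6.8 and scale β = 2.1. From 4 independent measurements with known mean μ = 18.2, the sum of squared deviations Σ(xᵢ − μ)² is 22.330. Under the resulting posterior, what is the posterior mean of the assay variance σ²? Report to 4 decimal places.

With known mean μ and an Inverse-Gamma(α, β) prior on σ², the Normal likelihood is conjugate: posterior is Inv-Gamma(α + n/2, β + Σ(xᵢ−μ)²/2).
Posterior: Inv-Gamma(6.8 + 4/2, 2.1 + 22.330/2) = Inv-Gamma(8.80, 13.2650).
E[σ²|data] = β/(α−1) = 13.2650/7.80 = 1.7006.

1.7006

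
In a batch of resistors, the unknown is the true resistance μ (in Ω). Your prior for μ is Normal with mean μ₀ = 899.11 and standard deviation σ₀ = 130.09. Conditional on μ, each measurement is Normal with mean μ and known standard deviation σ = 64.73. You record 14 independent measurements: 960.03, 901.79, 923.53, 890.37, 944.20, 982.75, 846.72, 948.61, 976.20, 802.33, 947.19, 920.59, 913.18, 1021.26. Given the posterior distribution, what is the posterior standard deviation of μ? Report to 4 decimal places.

17.1488

For Normal data with known variance σ², a Normal(μ₀, σ₀²) prior on μ is conjugate. Posterior precision = 1/σ₀² + n/σ²; posterior mean is the precision-weighted average of μ₀ and x̄.
σ₀² = 130.09² = 16923.4081, σ² = 64.73² = 4189.9729; σ² + n·σ₀² = 4189.9729 + 14·16923.4081 = 241117.6863.
Posterior precision = 1/σ₀² + n/σ² = 1/16923.4081 + 14/4189.9729 = (σ² + n·σ₀²)/(σ₀²σ²) = 241117.6863/(16923.4081·4189.9729); posterior variance σₙ² = σ₀²σ²/(σ² + n·σ₀²) = 16923.4081·4189.9729/241117.6863 = 294.083036.
Posterior SD = √σₙ² = √(16923.4081·4189.9729/241117.6863) = 17.1488.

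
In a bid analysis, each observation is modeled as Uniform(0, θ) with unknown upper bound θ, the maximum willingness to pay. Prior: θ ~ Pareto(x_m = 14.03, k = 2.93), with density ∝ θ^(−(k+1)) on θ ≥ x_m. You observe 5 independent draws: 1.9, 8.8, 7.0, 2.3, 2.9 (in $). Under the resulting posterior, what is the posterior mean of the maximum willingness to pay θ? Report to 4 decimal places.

A Pareto(scale x_m, shape k) prior on the upper bound θ of Uniform(0, θ) is conjugate: posterior is Pareto(max(x_m, max xᵢ), k + n).
Sample maximum = 8.8; prior scale x_m = 14.03 → posterior scale = max = 14.03.
Posterior shape = 2.93 + 5 = 7.93.
E[θ|data] = k·x_m/(k−1) = 7.93·14.03/6.93 = 16.0545.

16.0545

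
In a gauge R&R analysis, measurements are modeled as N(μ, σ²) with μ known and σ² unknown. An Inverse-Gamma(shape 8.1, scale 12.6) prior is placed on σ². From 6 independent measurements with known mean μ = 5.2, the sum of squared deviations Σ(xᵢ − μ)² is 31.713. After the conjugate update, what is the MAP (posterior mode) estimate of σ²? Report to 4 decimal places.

2.3518

With known mean μ and an Inverse-Gamma(α, β) prior on σ², the Normal likelihood is conjugate: posterior is Inv-Gamma(α + n/2, β + Σ(xᵢ−μ)²/2).
Posterior: Inv-Gamma(8.1 + 6/2, 12.6 + 31.713/2) = Inv-Gamma(11.10, 28.4565).
Mode = β/(α+1) = 28.4565/12.10 = 2.3518.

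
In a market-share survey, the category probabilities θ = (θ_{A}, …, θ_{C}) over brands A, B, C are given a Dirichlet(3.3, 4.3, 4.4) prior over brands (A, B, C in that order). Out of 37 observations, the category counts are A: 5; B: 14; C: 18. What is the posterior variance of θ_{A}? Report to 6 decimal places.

0.002814

The Dirichlet prior is conjugate to the Multinomial likelihood: each posterior αⱼ = prior αⱼ + observed count nⱼ.
Posterior concentration: (8.3, 18.3, 22.4), total = 49.0.
Var[θ_j] = α_j(Σα−α_j)/((Σα)²(Σα+1)) = 8.3·40.7/(49.0²·50.0) = 0.002814.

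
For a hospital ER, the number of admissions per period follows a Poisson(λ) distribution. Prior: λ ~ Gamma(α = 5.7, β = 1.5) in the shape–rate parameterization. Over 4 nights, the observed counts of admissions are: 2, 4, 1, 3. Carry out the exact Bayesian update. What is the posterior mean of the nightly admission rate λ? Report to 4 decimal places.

With a Gamma(shape α, rate β) prior, the Poisson likelihood is conjugate: the posterior is Gamma(α + ΣXᵢ, β + n).
Sum of counts S = 10 over n = 4 nights.
Posterior: Gamma(α+S, β+n) = Gamma(5.7+10, 1.5+4) = Gamma(15.7, 5.5).
Posterior mean = α/β = 15.7/5.5 = 2.8545.

2.8545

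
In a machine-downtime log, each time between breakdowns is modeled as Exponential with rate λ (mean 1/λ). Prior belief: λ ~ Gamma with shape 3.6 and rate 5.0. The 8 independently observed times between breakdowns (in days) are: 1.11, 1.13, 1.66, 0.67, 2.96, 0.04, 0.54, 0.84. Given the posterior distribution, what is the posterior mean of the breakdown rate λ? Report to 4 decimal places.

0.8315

With a Gamma(shape α, rate β) prior on the exponential rate λ, the posterior after n observations with total T = Σxᵢ is Gamma(α+n, β+T).
Sum of observations T = 8.95 days; n = 8.
Posterior: Gamma(3.6+8, 5.0+8.95) = Gamma(11.6, 13.95).
Posterior mean of λ = α/β = 11.6/13.95 = 0.8315.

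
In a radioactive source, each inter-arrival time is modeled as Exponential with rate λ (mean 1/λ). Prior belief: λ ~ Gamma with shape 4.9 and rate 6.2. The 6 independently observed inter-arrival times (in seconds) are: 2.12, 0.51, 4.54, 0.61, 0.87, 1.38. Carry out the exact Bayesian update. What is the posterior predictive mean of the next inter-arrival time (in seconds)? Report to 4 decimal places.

With a Gamma(shape α, rate β) prior on the exponential rate λ, the posterior after n observations with total T = Σxᵢ is Gamma(α+n, β+T).
Sum of observations T = 10.03 seconds; n = 6.
Posterior: Gamma(4.9+6, 6.2+10.03) = Gamma(10.9, 16.23).
The predictive distribution for the next observation is Lomax; its mean is β/(α−1) = 16.23/9.9 = 1.6394.

1.6394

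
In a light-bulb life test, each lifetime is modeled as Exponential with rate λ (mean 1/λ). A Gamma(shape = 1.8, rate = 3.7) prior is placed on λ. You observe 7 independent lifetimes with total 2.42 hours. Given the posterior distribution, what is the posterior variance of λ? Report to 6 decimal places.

With a Gamma(shape α, rate β) prior on the exponential rate λ, the posterior after n observations with total T = Σxᵢ is Gamma(α+n, β+T).
Posterior: Gamma(1.8+7, 3.7+2.42) = Gamma(8.8, 6.12).
Var = α/β² = 0.234952.

0.234952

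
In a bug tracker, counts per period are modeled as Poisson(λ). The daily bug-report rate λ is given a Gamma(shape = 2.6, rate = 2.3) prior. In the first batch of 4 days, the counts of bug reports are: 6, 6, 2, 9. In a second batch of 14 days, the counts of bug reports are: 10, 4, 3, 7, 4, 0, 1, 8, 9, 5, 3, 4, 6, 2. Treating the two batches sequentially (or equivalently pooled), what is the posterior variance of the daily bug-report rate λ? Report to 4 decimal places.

With a Gamma(shape α, rate β) prior, the Poisson likelihood is conjugate: the posterior is Gamma(α + ΣXᵢ, β + n).
Batch 1: sum of counts S = 23 over n = 4 days.
After batch 1: Gamma(α+S, β+n) = Gamma(2.6+23, 2.3+4) = Gamma(25.6, 6.3).
Batch 2: sum of counts S = 66 over n = 14 days.
After batch 2: Gamma(α+S, β+n) = Gamma(25.6+66, 6.3+14) = Gamma(91.6, 20.3).
Var = α/β² = 91.6/20.3² = 0.2223.

0.2223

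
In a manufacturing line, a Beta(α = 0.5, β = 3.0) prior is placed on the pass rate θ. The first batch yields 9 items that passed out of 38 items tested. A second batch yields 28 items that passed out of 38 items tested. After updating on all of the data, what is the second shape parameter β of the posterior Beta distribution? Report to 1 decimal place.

42.0

The Beta prior is conjugate to a Binomial/Bernoulli likelihood; the update adds successes to α and failures to β.
After batch 1: Beta(0.5+9, 3.0+29) = Beta(9.5, 32.0).
After batch 2: Beta(9.5+28, 32.0+10) = Beta(37.5, 42.0).
Posterior β = 42.0.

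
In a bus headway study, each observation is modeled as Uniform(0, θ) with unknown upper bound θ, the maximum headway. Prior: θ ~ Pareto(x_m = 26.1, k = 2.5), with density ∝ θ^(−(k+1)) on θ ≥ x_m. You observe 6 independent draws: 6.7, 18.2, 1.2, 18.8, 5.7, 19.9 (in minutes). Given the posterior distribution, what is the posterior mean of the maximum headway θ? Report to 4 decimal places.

29.5800

A Pareto(scale x_m, shape k) prior on the upper bound θ of Uniform(0, θ) is conjugate: posterior is Pareto(max(x_m, max xᵢ), k + n).
Sample maximum = 19.9; prior scale x_m = 26.1 → posterior scale = max = 26.1.
Posterior shape = 2.5 + 6 = 8.5.
E[θ|data] = k·x_m/(k−1) = 8.5·26.1/7.5 = 29.5800.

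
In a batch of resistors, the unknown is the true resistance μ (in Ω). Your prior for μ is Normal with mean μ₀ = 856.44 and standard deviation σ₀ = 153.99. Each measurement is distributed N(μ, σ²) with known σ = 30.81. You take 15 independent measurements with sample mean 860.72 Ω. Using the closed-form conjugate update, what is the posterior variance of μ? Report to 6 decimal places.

For Normal data with known variance σ², a Normal(μ₀, σ₀²) prior on μ is conjugate. Posterior precision = 1/σ₀² + n/σ²; posterior mean is the precision-weighted average of μ₀ and x̄.
σ₀² = 153.99² = 23712.9201, σ² = 30.81² = 949.2561; σ² + n·σ₀² = 949.2561 + 15·23712.9201 = 356643.0576.
Posterior precision = 1/σ₀² + n/σ² = 1/23712.9201 + 15/949.2561 = (σ² + n·σ₀²)/(σ₀²σ²) = 356643.0576/(23712.9201·949.2561); posterior variance σₙ² = σ₀²σ²/(σ² + n·σ₀²) = 23712.9201·949.2561/356643.0576 = 63.115301.

63.115301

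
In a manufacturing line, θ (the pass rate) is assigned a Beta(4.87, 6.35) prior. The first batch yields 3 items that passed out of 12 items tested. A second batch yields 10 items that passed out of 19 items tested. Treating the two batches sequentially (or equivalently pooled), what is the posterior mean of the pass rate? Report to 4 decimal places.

The Beta prior is conjugate to a Binomial/Bernoulli likelihood; the update adds successes to α and failures to β.
After batch 1: Beta(4.87+3, 6.35+9) = Beta(7.87, 15.35).
After batch 2: Beta(7.87+10, 15.35+9) = Beta(17.87, 24.35).
Posterior mean = α/(α+β) = 17.87/42.22 = 0.4233.

0.4233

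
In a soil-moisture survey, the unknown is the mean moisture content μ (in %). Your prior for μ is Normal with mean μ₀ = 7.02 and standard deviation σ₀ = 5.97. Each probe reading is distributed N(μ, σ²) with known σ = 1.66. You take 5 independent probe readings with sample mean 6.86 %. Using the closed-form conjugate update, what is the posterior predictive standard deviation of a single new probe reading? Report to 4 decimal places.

1.8161

For Normal data with known variance σ², a Normal(μ₀, σ₀²) prior on μ is conjugate. Posterior precision = 1/σ₀² + n/σ²; posterior mean is the precision-weighted average of μ₀ and x̄.
σ₀² = 5.97² = 35.6409, σ² = 1.66² = 2.7556; σ² + n·σ₀² = 2.7556 + 5·35.6409 = 180.9601.
Posterior precision = 1/σ₀² + n/σ² = 1/35.6409 + 5/2.7556 = (σ² + n·σ₀²)/(σ₀²σ²) = 180.9601/(35.6409·2.7556); posterior variance σₙ² = σ₀²σ²/(σ² + n·σ₀²) = 35.6409·2.7556/180.9601 = 0.542728.
Predictive variance for one new observation = σₙ² + σ² = 35.6409·2.7556/180.9601 + 2.7556 = σ²·(σ₀² + 180.9601)/180.9601 = 2.7556·216.601/180.9601 = 3.298328; SD = √(2.7556·216.601/180.9601) = 1.8161.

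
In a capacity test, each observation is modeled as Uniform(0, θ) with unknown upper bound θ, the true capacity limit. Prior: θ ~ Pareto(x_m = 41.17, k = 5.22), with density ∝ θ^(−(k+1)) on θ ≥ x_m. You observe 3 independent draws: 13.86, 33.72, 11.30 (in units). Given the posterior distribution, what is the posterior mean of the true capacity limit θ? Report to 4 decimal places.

46.8722

A Pareto(scale x_m, shape k) prior on the upper bound θ of Uniform(0, θ) is conjugate: posterior is Pareto(max(x_m, max xᵢ), k + n).
Sample maximum = 33.72; prior scale x_m = 41.17 → posterior scale = max = 41.17.
Posterior shape = 5.22 + 3 = 8.22.
E[θ|data] = k·x_m/(k−1) = 8.22·41.17/7.22 = 46.8722.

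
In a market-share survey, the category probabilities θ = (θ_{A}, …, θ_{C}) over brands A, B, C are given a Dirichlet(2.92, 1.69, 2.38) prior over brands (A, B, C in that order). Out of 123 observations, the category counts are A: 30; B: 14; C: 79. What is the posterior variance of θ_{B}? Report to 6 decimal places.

The Dirichlet prior is conjugate to the Multinomial likelihood: each posterior αⱼ = prior αⱼ + observed count nⱼ.
Posterior concentration: (32.92, 15.69, 81.38), total = 129.99.
Var[θ_j] = α_j(Σα−α_j)/((Σα)²(Σα+1)) = 15.69·114.30/(129.99²·130.99) = 0.000810.

0.000810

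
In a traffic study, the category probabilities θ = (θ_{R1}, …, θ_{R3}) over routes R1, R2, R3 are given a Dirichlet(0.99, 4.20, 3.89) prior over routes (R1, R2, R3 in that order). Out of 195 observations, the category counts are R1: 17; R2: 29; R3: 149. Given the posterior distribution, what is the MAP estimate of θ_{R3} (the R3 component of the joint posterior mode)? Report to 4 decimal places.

0.7554

The Dirichlet prior is conjugate to the Multinomial likelihood: each posterior αⱼ = prior αⱼ + observed count nⱼ.
Posterior concentration: (17.99, 33.20, 152.89), total = 204.08.
Joint mode component: (α_{R3}−1)/(Σα−K) = 151.89/201.08 = 0.7554.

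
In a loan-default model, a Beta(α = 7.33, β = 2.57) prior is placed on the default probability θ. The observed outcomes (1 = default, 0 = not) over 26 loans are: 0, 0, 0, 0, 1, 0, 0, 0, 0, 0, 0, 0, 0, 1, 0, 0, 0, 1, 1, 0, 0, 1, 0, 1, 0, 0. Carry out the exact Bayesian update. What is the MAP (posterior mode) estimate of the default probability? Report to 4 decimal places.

The Beta prior is conjugate to a Binomial/Bernoulli likelihood; the update adds successes to α and failures to β.
Posterior: Beta(α+k, β+n−k) = Beta(7.33+6, 2.57+20) = Beta(13.33, 22.57).
Mode of Beta(a,b) for a,b>1 is (a−1)/(a+b−2) = 12.33/33.90 = 0.3637.

0.3637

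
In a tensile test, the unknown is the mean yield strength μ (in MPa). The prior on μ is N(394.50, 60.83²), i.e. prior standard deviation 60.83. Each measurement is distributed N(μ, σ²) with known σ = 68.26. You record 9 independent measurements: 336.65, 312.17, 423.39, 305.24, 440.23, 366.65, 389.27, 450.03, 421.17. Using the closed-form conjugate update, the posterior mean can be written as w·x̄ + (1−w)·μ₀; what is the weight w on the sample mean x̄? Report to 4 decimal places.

For Normal data with known variance σ², a Normal(μ₀, σ₀²) prior on μ is conjugate. Posterior precision = 1/σ₀² + n/σ²; posterior mean is the precision-weighted average of μ₀ and x̄.
σ₀² = 60.83² = 3700.2889, σ² = 68.26² = 4659.4276. Prior precision 1/σ₀² = 1/3700.2889; data precision n/σ² = 9/4659.4276.
w = (n/σ²)/(1/σ₀² + n/σ²) = n·σ₀²/(σ² + n·σ₀²) = 9·3700.2889/(4659.4276 + 9·3700.2889) = 33302.6001/37962.0277 = 0.8773.

0.8773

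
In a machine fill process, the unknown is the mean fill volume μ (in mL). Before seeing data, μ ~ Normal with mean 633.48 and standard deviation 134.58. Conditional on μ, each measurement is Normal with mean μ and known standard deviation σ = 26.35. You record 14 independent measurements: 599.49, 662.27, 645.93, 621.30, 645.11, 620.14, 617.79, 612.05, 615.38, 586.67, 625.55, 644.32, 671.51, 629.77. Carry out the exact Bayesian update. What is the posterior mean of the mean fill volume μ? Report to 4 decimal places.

For Normal data with known variance σ², a Normal(μ₀, σ₀²) prior on μ is conjugate. Posterior precision = 1/σ₀² + n/σ²; posterior mean is the precision-weighted average of μ₀ and x̄.
Σxᵢ = 599.49 + 662.27 + 645.93 + 621.30 + 645.11 + 620.14 + 617.79 + 612.05 + 615.38 + 586.67 + 625.55 + 644.32 + 671.51 + 629.77 = 8797.28, so n·x̄ = 8797.28.
σ₀² = 134.58² = 18111.7764, σ² = 26.35² = 694.3225; σ² + n·σ₀² = 694.3225 + 14·18111.7764 = 254259.1921.
Posterior mean = (μ₀/σ₀² + n·x̄/σ²)/(1/σ₀² + n/σ²) = (σ²·μ₀ + σ₀²·n·x̄)/(σ² + n·σ₀²) = (694.3225·633.48 + 18111.7764·8797.28)/254259.1921 = 159774207.705492/254259.1921 = 628.3911.

628.3911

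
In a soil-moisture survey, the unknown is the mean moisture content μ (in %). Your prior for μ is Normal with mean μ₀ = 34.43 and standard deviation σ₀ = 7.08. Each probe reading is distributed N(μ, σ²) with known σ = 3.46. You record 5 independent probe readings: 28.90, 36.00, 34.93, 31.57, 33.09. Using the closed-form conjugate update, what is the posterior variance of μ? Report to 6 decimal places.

2.285167

For Normal data with known variance σ², a Normal(μ₀, σ₀²) prior on μ is conjugate. Posterior precision = 1/σ₀² + n/σ²; posterior mean is the precision-weighted average of μ₀ and x̄.
σ₀² = 7.08² = 50.1264, σ² = 3.46² = 11.9716; σ² + n·σ₀² = 11.9716 + 5·50.1264 = 262.6036.
Posterior precision = 1/σ₀² + n/σ² = 1/50.1264 + 5/11.9716 = (σ² + n·σ₀²)/(σ₀²σ²) = 262.6036/(50.1264·11.9716); posterior variance σₙ² = σ₀²σ²/(σ² + n·σ₀²) = 50.1264·11.9716/262.6036 = 2.285167.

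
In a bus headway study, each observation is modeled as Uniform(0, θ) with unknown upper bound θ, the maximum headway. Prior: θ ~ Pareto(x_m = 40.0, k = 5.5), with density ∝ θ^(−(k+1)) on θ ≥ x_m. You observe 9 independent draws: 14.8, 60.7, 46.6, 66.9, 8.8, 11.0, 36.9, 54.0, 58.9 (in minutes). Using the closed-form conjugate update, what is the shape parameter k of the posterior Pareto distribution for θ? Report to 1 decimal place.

A Pareto(scale x_m, shape k) prior on the upper bound θ of Uniform(0, θ) is conjugate: posterior is Pareto(max(x_m, max xᵢ), k + n).
Sample maximum = 66.9; prior scale x_m = 40.0 → posterior scale = max = 66.9.
Posterior shape = 5.5 + 9 = 14.5.
Posterior shape k = 14.5.

14.5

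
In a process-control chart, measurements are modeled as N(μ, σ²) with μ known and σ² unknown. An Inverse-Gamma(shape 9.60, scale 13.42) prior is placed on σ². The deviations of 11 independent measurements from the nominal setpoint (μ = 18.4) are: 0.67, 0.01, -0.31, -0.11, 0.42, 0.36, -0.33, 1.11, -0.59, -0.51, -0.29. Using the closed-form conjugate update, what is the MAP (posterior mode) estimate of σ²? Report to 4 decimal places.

With known mean μ and an Inverse-Gamma(α, β) prior on σ², the Normal likelihood is conjugate: posterior is Inv-Gamma(α + n/2, β + Σ(xᵢ−μ)²/2).
Σ(xᵢ−μ)² = (0.67)² + (0.01)² + (-0.31)² + (-0.11)² + (0.42)² + (0.36)² + (-0.33)² + (1.11)² + (-0.59)² + (-0.51)² + (-0.29)² = 2.8965.
Posterior: Inv-Gamma(9.60 + 11/2, 13.42 + 2.8965/2) = Inv-Gamma(15.10, 14.86825).
Mode = β/(α+1) = 14.86825/16.10 = 0.9235.

0.9235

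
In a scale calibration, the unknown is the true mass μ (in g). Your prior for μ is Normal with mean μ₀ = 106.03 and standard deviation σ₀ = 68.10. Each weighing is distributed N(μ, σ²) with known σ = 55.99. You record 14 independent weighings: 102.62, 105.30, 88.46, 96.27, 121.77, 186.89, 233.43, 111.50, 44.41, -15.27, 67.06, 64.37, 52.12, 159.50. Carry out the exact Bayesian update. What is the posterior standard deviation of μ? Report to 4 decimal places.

For Normal data with known variance σ², a Normal(μ₀, σ₀²) prior on μ is conjugate. Posterior precision = 1/σ₀² + n/σ²; posterior mean is the precision-weighted average of μ₀ and x̄.
σ₀² = 68.10² = 4637.61, σ² = 55.99² = 3134.8801; σ² + n·σ₀² = 3134.8801 + 14·4637.61 = 68061.4201.
Posterior precision = 1/σ₀² + n/σ² = 1/4637.61 + 14/3134.8801 = (σ² + n·σ₀²)/(σ₀²σ²) = 68061.4201/(4637.61·3134.8801); posterior variance σₙ² = σ₀²σ²/(σ² + n·σ₀²) = 4637.61·3134.8801/68061.4201 = 213.606347.
Posterior SD = √σₙ² = √(4637.61·3134.8801/68061.4201) = 14.6153.

14.6153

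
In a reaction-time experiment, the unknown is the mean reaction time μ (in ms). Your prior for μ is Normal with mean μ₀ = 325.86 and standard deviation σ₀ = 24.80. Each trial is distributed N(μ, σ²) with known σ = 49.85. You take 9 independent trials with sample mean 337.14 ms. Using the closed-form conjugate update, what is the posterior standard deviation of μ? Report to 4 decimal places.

For Normal data with known variance σ², a Normal(μ₀, σ₀²) prior on μ is conjugate. Posterior precision = 1/σ₀² + n/σ²; posterior mean is the precision-weighted average of μ₀ and x̄.
σ₀² = 24.80² = 615.04, σ² = 49.85² = 2485.0225; σ² + n·σ₀² = 2485.0225 + 9·615.04 = 8020.3825.
Posterior precision = 1/σ₀² + n/σ² = 1/615.04 + 9/2485.0225 = (σ² + n·σ₀²)/(σ₀²σ²) = 8020.3825/(615.04·2485.0225); posterior variance σₙ² = σ₀²σ²/(σ² + n·σ₀²) = 615.04·2485.0225/8020.3825 = 190.563011.
Posterior SD = √σₙ² = √(615.04·2485.0225/8020.3825) = 13.8045.

13.8045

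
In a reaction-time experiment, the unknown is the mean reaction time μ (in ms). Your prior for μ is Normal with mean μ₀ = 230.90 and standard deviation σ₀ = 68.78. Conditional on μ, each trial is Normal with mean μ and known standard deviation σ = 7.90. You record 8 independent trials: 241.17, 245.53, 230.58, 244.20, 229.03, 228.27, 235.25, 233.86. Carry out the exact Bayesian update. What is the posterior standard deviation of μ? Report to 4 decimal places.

For Normal data with known variance σ², a Normal(μ₀, σ₀²) prior on μ is conjugate. Posterior precision = 1/σ₀² + n/σ²; posterior mean is the precision-weighted average of μ₀ and x̄.
σ₀² = 68.78² = 4730.6884, σ² = 7.90² = 62.41; σ² + n·σ₀² = 62.41 + 8·4730.6884 = 37907.9172.
Posterior precision = 1/σ₀² + n/σ² = 1/4730.6884 + 8/62.41 = (σ² + n·σ₀²)/(σ₀²σ²) = 37907.9172/(4730.6884·62.41); posterior variance σₙ² = σ₀²σ²/(σ² + n·σ₀²) = 4730.6884·62.41/37907.9172 = 7.788406.
Posterior SD = √σₙ² = √(4730.6884·62.41/37907.9172) = 2.7908.

2.7908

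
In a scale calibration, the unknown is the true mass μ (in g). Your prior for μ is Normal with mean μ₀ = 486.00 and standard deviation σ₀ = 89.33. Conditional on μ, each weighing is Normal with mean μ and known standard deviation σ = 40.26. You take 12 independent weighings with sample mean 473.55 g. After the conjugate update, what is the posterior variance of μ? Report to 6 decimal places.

For Normal data with known variance σ², a Normal(μ₀, σ₀²) prior on μ is conjugate. Posterior precision = 1/σ₀² + n/σ²; posterior mean is the precision-weighted average of μ₀ and x̄.
σ₀² = 89.33² = 7979.8489, σ² = 40.26² = 1620.8676; σ² + n·σ₀² = 1620.8676 + 12·7979.8489 = 97379.0544.
Posterior precision = 1/σ₀² + n/σ² = 1/7979.8489 + 12/1620.8676 = (σ² + n·σ₀²)/(σ₀²σ²) = 97379.0544/(7979.8489·1620.8676); posterior variance σₙ² = σ₀²σ²/(σ² + n·σ₀²) = 7979.8489·1620.8676/97379.0544 = 132.824031.

132.824031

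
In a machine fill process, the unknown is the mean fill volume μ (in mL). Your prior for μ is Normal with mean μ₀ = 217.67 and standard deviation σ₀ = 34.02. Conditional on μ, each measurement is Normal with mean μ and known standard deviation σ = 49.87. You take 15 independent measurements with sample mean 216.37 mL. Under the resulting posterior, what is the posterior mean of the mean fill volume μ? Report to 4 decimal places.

216.5329

For Normal data with known variance σ², a Normal(μ₀, σ₀²) prior on μ is conjugate. Posterior precision = 1/σ₀² + n/σ²; posterior mean is the precision-weighted average of μ₀ and x̄.
n·x̄ = 15·216.37 = 3245.55.
σ₀² = 34.02² = 1157.3604, σ² = 49.87² = 2487.0169; σ² + n·σ₀² = 2487.0169 + 15·1157.3604 = 19847.4229.
Posterior mean = (μ₀/σ₀² + n·x̄/σ²)/(1/σ₀² + n/σ²) = (σ²·μ₀ + σ₀²·n·x̄)/(σ² + n·σ₀²) = (2487.0169·217.67 + 1157.3604·3245.55)/19847.4229 = 4297620.014843/19847.4229 = 216.5329.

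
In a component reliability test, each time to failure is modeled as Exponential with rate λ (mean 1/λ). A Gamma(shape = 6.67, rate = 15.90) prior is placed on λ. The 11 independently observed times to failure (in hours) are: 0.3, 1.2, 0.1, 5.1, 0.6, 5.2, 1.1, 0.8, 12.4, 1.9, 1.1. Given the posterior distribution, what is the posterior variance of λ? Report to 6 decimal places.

With a Gamma(shape α, rate β) prior on the exponential rate λ, the posterior after n observations with total T = Σxᵢ is Gamma(α+n, β+T).
Sum of observations T = 29.8 hours; n = 11.
Posterior: Gamma(6.67+11, 15.90+29.8) = Gamma(17.67, 45.70).
Var = α/β² = 0.008461.

0.008461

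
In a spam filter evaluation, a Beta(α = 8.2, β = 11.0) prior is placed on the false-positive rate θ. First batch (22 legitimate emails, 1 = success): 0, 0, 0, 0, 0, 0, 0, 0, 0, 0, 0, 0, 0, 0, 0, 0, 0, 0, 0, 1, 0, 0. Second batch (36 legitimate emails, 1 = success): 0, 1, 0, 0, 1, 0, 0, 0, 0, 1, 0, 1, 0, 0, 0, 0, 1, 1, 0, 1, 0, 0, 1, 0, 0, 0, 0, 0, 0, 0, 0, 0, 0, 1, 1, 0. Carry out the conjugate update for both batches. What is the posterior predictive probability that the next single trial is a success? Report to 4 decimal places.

0.2487

The Beta prior is conjugate to a Binomial/Bernoulli likelihood; the update adds successes to α and failures to β.
After batch 1: Beta(8.2+1, 11.0+21) = Beta(9.2, 32.0).
After batch 2: Beta(9.2+10, 32.0+26) = Beta(19.2, 58.0).
For a single future Bernoulli trial, P(success | data) = α/(α+β) = 0.2487.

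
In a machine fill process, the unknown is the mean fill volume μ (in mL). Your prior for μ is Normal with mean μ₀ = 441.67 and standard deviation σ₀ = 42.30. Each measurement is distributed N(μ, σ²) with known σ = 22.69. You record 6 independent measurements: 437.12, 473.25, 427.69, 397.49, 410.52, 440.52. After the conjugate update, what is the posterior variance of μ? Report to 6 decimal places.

For Normal data with known variance σ², a Normal(μ₀, σ₀²) prior on μ is conjugate. Posterior precision = 1/σ₀² + n/σ²; posterior mean is the precision-weighted average of μ₀ and x̄.
σ₀² = 42.30² = 1789.29, σ² = 22.69² = 514.8361; σ² + n·σ₀² = 514.8361 + 6·1789.29 = 11250.5761.
Posterior precision = 1/σ₀² + n/σ² = 1/1789.29 + 6/514.8361 = (σ² + n·σ₀²)/(σ₀²σ²) = 11250.5761/(1789.29·514.8361); posterior variance σₙ² = σ₀²σ²/(σ² + n·σ₀²) = 1789.29·514.8361/11250.5761 = 81.879459.

81.879459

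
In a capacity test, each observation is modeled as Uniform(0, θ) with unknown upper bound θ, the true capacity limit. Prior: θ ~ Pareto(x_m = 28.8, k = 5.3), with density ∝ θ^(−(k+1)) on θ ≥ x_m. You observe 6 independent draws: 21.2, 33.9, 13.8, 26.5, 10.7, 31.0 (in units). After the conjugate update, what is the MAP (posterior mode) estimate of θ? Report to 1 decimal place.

33.9

A Pareto(scale x_m, shape k) prior on the upper bound θ of Uniform(0, θ) is conjugate: posterior is Pareto(max(x_m, max xᵢ), k + n).
Sample maximum = 33.9; prior scale x_m = 28.8 → posterior scale = max = 33.9.
Posterior shape = 5.3 + 6 = 11.3.
The Pareto density is decreasing on [x_m, ∞), so the mode is x_m = 33.9.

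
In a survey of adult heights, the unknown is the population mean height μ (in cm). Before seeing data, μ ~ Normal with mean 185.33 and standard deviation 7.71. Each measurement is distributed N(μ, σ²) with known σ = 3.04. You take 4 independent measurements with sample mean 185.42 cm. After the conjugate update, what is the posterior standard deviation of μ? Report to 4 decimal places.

For Normal data with known variance σ², a Normal(μ₀, σ₀²) prior on μ is conjugate. Posterior precision = 1/σ₀² + n/σ²; posterior mean is the precision-weighted average of μ₀ and x̄.
σ₀² = 7.71² = 59.4441, σ² = 3.04² = 9.2416; σ² + n·σ₀² = 9.2416 + 4·59.4441 = 247.018.
Posterior precision = 1/σ₀² + n/σ² = 1/59.4441 + 4/9.2416 = (σ² + n·σ₀²)/(σ₀²σ²) = 247.018/(59.4441·9.2416); posterior variance σₙ² = σ₀²σ²/(σ² + n·σ₀²) = 59.4441·9.2416/247.018 = 2.223962.
Posterior SD = √σₙ² = √(59.4441·9.2416/247.018) = 1.4913.

1.4913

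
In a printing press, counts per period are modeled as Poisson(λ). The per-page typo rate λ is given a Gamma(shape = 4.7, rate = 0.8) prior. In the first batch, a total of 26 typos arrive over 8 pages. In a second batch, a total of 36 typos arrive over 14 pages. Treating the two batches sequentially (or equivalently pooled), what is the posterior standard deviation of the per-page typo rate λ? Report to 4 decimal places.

With a Gamma(shape α, rate β) prior, the Poisson likelihood is conjugate: the posterior is Gamma(α + ΣXᵢ, β + n).
After batch 1: Gamma(α+S, β+n) = Gamma(4.7+26, 0.8+8) = Gamma(30.7, 8.8).
After batch 2: Gamma(α+S, β+n) = Gamma(30.7+36, 8.8+14) = Gamma(66.7, 22.8).
SD = √α/β = √66.7/22.8 = 0.3582.

0.3582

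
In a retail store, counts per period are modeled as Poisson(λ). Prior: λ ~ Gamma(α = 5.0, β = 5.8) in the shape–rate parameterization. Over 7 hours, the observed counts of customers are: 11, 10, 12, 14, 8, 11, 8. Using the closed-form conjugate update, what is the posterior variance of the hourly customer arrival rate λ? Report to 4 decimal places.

With a Gamma(shape α, rate β) prior, the Poisson likelihood is conjugate: the posterior is Gamma(α + ΣXᵢ, β + n).
Sum of counts S = 74 over n = 7 hours.
Posterior: Gamma(α+S, β+n) = Gamma(5.0+74, 5.8+7) = Gamma(79.0, 12.8).
Var = α/β² = 79.0/12.8² = 0.4822.

0.4822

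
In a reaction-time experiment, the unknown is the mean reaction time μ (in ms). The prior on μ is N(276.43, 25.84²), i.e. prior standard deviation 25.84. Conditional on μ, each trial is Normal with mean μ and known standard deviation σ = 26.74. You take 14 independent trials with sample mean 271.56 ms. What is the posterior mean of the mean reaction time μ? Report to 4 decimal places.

271.9060

For Normal data with known variance σ², a Normal(μ₀, σ₀²) prior on μ is conjugate. Posterior precision = 1/σ₀² + n/σ²; posterior mean is the precision-weighted average of μ₀ and x̄.
n·x̄ = 14·271.56 = 3801.84.
σ₀² = 25.84² = 667.7056, σ² = 26.74² = 715.0276; σ² + n·σ₀² = 715.0276 + 14·667.7056 = 10062.906.
Posterior mean = (μ₀/σ₀² + n·x̄/σ²)/(1/σ₀² + n/σ²) = (σ²·μ₀ + σ₀²·n·x̄)/(σ² + n·σ₀²) = (715.0276·276.43 + 667.7056·3801.84)/10062.906 = 2736164.937772/10062.906 = 271.9060.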